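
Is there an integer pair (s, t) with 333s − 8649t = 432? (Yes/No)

Yes

By Bézout, 333s − 8649t = 432 has integer solutions iff gcd(333, 8649) | 432.
Euclid: 8649 = 25·333 + 324; 333 = 1·324 + 9; 324 = 36·9 + 0. gcd = 9; 432 mod 9 = 0. Yes.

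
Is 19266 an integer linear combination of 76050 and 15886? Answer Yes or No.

By Bézout, 76050m − 15886n = 19266 has integer solutions iff gcd(76050, 15886) | 19266.
Euclid: 76050 = 4·15886 + 12506; 15886 = 1·12506 + 3380; 12506 = 3·3380 + 2366; 3380 = 1·2366 + 1014; 2366 = 2·1014 + 338; 1014 = 3·338 + 0. gcd = 338; 19266 mod 338 = 0. Yes.

Yes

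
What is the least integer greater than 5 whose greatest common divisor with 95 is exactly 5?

Multiples of 5 above 5: 5·2, 5·3, … . Need the cofactor coprime to 95/5 = 19.
Checking s = 2, 3, … the first with gcd(s, 19) = 1 is s = 2, giving 10.

10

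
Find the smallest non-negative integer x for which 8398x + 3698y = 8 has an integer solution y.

Euclid: 8398 = 2·3698 + 1002; 3698 = 3·1002 + 692; 1002 = 1·692 + 310; 692 = 2·310 + 72; 310 = 4·72 + 22; 72 = 3·22 + 6; 22 = 3·6 + 4; 6 = 1·4 + 2; 4 = 2·2 + 0 → gcd = 2; 8 = 2·4.
Back-substitution yields 8398·(-668) + 3698·(1517) = 2, so one solution is x = -668·4 = -2672, y = 1517·4 = 6068.
Solutions in x differ by 3698/2 = 1849; the one in [0, 1849) is -2672 mod 1849 = 1026.

1026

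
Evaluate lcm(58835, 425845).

715845445

gcd first: 425845 = 7·58835 + 14000; 58835 = 4·14000 + 2835; 14000 = 4·2835 + 2660; 2835 = 1·2660 + 175; 2660 = 15·175 + 35; 175 = 5·35 + 0 → gcd = 35
lcm = 58835·425845/gcd = 25054590575/35 = 715845445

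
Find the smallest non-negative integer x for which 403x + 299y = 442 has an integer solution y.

10

Euclid: 403 = 1·299 + 104; 299 = 2·104 + 91; 104 = 1·91 + 13; 91 = 7·13 + 0 → gcd = 13; 442 = 13·34.
Back-substitution yields 403·(3) + 299·(-4) = 13, so one solution is x = 3·34 = 102, y = -4·34 = -136.
Solutions in x differ by 299/13 = 23; the one in [0, 23) is 102 mod 23 = 10.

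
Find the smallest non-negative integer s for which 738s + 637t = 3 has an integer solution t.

Reduce mod 637: 738s ≡ 3 (mod 637). With g = gcd(738, 637) = 1 dividing 3, divide through: 738s ≡ 3 (mod 637).
Since gcd(738, 637) = 1, s ≡ 3·(738)⁻¹ ≡ 246 (mod 637). Smallest non-negative: 246.

246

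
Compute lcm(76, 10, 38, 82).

15580

76 = 2² · 19; 10 = 2 · 5; 38 = 2 · 19; 82 = 2 · 41
lcm takes max exponent of each prime: 2² · 5 · 19 · 41 = 15580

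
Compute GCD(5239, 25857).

169

5239 = 13² · 31
25857 = 3² · 13² · 17
Common: 13² = 169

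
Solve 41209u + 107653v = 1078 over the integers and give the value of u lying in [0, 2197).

gcd(41209, 107653) = 49 (Euclid: 107653 = 2·41209 + 25235; 41209 = 1·25235 + 15974; 25235 = 1·15974 + 9261; 15974 = 1·9261 + 6713; 9261 = 1·6713 + 2548; 6713 = 2·2548 + 1617; 2548 = 1·1617 + 931; 1617 = 1·931 + 686; 931 = 1·686 + 245; 686 = 2·245 + 196; 245 = 1·196 + 49; 196 = 4·49 + 0), and 49 | 1078.
Extended Euclid: 41209·(-465) + 107653·(178) = 49. Scale by 22: u₀ = -10230.
General solution u = u₀ + 2197t; reducing mod 2197 gives u = 755 (and v = -289).

755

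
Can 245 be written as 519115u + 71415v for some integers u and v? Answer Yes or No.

By Bézout, 519115u + 71415v = 245 has integer solutions iff gcd(519115, 71415) | 245.
Euclid: 519115 = 7·71415 + 19210; 71415 = 3·19210 + 13785; 19210 = 1·13785 + 5425; 13785 = 2·5425 + 2935; 5425 = 1·2935 + 2490; 2935 = 1·2490 + 445; 2490 = 5·445 + 265; 445 = 1·265 + 180; 265 = 1·180 + 85; 180 = 2·85 + 10; 85 = 8·10 + 5; 10 = 2·5 + 0. gcd = 5; 245 mod 5 = 0. Yes.

Yes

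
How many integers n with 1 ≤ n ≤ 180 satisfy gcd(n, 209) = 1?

Prime factors of 209: 11, 19. Count integers ≤ 180 divisible by none of them.
By inclusion–exclusion: 180 − ⌊180/11⌋ − ⌊180/19⌋ + ⌊180/209⌋ = 155.

155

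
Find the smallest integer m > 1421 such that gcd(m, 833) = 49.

Multiples of 49 above 1421: 49·30, 49·31, … . Need the cofactor coprime to 833/49 = 17.
Checking s = 30, 31, … the first with gcd(s, 17) = 1 is s = 30, giving 1470.

1470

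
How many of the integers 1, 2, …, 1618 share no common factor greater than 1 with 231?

841

Prime factors of 231: 3, 7, 11. Count integers ≤ 1618 divisible by none of them.
By inclusion–exclusion: 1618 − ⌊1618/3⌋ − ⌊1618/7⌋ − ⌊1618/11⌋ + ⌊1618/21⌋ + ⌊1618/33⌋ + ⌊1618/77⌋ − ⌊1618/231⌋ = 841.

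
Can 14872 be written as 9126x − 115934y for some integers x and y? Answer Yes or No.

gcd(9126, 115934): 115934 = 12·9126 + 6422; 9126 = 1·6422 + 2704; 6422 = 2·2704 + 1014; 2704 = 2·1014 + 676; 1014 = 1·676 + 338; 676 = 2·338 + 0 → 338
338 divides 14872, so a solution exists.

Yes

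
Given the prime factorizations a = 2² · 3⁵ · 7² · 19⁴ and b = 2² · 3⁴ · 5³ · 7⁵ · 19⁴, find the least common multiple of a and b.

266122063210500

max exponent per prime: 2² · 3⁵ · 5³ · 7⁵ · 19⁴ = 266122063210500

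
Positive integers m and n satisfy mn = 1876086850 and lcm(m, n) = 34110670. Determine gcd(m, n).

gcd·lcm = product, so gcd = 1876086850/34110670 = 55.

55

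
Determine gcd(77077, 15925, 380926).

gcd(77077, 15925): 77077 = 4·15925 + 13377; 15925 = 1·13377 + 2548; 13377 = 5·2548 + 637; 2548 = 4·637 + 0 → 637
gcd(637, 380926): 380926 = 598·637 + 0 → 637

637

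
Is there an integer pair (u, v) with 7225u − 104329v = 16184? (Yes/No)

By Bézout, 7225u − 104329v = 16184 has integer solutions iff gcd(7225, 104329) | 16184.
Euclid: 104329 = 14·7225 + 3179; 7225 = 2·3179 + 867; 3179 = 3·867 + 578; 867 = 1·578 + 289; 578 = 2·289 + 0. gcd = 289; 16184 mod 289 = 0. Yes.

Yes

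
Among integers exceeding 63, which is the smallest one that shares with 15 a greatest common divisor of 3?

15 = 3·5. Any t with gcd(t, 15) = 3 is a multiple of 3, say 3s, with s coprime to 5.
Need s > 63/3, so s ≥ 22. First s ≥ 22 with gcd(s, 5) = 1 is s = 22. Thus t = 3·22 = 66.

66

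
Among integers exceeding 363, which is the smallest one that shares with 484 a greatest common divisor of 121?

605

484 = 121·4. Any x with gcd(x, 484) = 121 is a multiple of 121, say 121s, with s coprime to 4.
Need s > 363/121, so s ≥ 4. First s ≥ 4 with gcd(s, 4) = 1 is s = 5. Thus x = 121·5 = 605.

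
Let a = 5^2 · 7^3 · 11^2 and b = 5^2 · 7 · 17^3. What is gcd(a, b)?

min exponent per shared prime: 5^2 · 7 = 175

175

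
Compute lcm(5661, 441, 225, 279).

lcm(5661, 441) = 5661·441/gcd = 2496501/9 = 277389
lcm(277389, 225) = 277389·225/gcd = 62412525/9 = 6934725
lcm(6934725, 279) = 6934725·279/gcd = 1934788275/9 = 214976475

214976475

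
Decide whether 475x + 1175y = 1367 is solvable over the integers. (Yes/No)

gcd(475, 1175): 1175 = 2·475 + 225; 475 = 2·225 + 25; 225 = 9·25 + 0 → 25
25 does not divide 1367, so a solution does not exist.

No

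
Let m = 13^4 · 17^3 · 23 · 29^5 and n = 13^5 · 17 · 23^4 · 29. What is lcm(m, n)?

max exponent per prime: 13^5 · 17^3 · 23^4 · 29^5 = 10470438234873047738281

10470438234873047738281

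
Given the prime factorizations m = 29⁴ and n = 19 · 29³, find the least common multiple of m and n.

13438339

max exponent per prime: 19 · 29⁴ = 13438339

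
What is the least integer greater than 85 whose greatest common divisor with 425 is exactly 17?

102

gcd(k, 425) = 17 forces 17 | k; write k = 17s. Then gcd(17s, 17·25) = 17·gcd(s, 25), so need gcd(s, 25) = 1.
17s > 85 gives s ≥ 6. The least s ≥ 6 coprime to 25 is 6, so k = 17·6 = 102.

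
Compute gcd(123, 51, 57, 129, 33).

3

123 = 3 · 41; 51 = 3 · 17; 57 = 3 · 19; 129 = 3 · 43; 33 = 3 · 11
gcd takes min exponent of each prime: 3 = 3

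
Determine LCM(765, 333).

28305

gcd first: 765 = 2·333 + 99; 333 = 3·99 + 36; 99 = 2·36 + 27; 36 = 1·27 + 9; 27 = 3·9 + 0 → gcd = 9
lcm = 765·333/gcd = 254745/9 = 28305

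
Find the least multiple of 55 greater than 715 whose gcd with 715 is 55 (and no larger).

770

gcd(t, 715) = 55 forces 55 | t; write t = 55s. Then gcd(55s, 55·13) = 55·gcd(s, 13), so need gcd(s, 13) = 1.
55s > 715 gives s ≥ 14. The least s ≥ 14 coprime to 13 is 14, so t = 55·14 = 770.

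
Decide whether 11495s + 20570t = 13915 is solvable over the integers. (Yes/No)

gcd(11495, 20570): 20570 = 1·11495 + 9075; 11495 = 1·9075 + 2420; 9075 = 3·2420 + 1815; 2420 = 1·1815 + 605; 1815 = 3·605 + 0 → 605
605 divides 13915, so a solution exists.

Yes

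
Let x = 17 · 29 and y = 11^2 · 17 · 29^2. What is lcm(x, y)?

max exponent per prime: 11^2 · 17 · 29^2 = 1729937

1729937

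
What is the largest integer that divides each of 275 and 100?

Euclid: 275 = 2·100 + 75; 100 = 1·75 + 25; 75 = 3·25 + 0. Last nonzero remainder: 25.

25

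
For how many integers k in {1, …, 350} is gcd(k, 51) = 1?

220

Prime factors of 51: 3, 17. Count integers ≤ 350 divisible by none of them.
By inclusion–exclusion: 350 − ⌊350/3⌋ − ⌊350/17⌋ + ⌊350/51⌋ = 220.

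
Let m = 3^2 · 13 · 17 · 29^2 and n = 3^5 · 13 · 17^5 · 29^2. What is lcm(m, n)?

max exponent per prime: 3^5 · 13 · 17^5 · 29^2 = 3772161069183

3772161069183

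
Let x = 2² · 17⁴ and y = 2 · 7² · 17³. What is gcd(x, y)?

9826

min exponent per shared prime: 2 · 17³ = 9826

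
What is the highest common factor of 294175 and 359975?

175

Euclid: 359975 = 1·294175 + 65800; 294175 = 4·65800 + 30975; 65800 = 2·30975 + 3850; 30975 = 8·3850 + 175; 3850 = 22·175 + 0. Last nonzero remainder: 175.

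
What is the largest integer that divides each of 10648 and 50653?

Euclid: 50653 = 4·10648 + 8061; 10648 = 1·8061 + 2587; 8061 = 3·2587 + 300; 2587 = 8·300 + 187; 300 = 1·187 + 113; 187 = 1·113 + 74; 113 = 1·74 + 39; 74 = 1·39 + 35; 39 = 1·35 + 4; 35 = 8·4 + 3; 4 = 1·3 + 1; 3 = 3·1 + 0. Last nonzero remainder: 1.

1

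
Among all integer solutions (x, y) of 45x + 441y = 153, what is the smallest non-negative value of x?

Reduce mod 441: 45x ≡ 153 (mod 441). With g = gcd(45, 441) = 9 dividing 153, divide through: 5x ≡ 17 (mod 49).
Since gcd(5, 49) = 1, x ≡ 17·(5)⁻¹ ≡ 23 (mod 49). Smallest non-negative: 23.

23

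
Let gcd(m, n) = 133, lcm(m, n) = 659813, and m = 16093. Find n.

m·n = gcd·lcm = 133·659813 = 87755129, so n = 87755129/16093 = 5453.

5453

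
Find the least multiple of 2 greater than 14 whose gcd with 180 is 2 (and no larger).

22

gcd(x, 180) = 2 forces 2 | x; write x = 2s. Then gcd(2s, 2·90) = 2·gcd(s, 90), so need gcd(s, 90) = 1.
2s > 14 gives s ≥ 8. The least s ≥ 8 coprime to 90 is 11, so x = 2·11 = 22.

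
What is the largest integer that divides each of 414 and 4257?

Euclid: 4257 = 10·414 + 117; 414 = 3·117 + 63; 117 = 1·63 + 54; 63 = 1·54 + 9; 54 = 6·9 + 0. Last nonzero remainder: 9.

9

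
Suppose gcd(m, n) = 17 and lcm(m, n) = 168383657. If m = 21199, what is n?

135031

m·n = gcd·lcm = 17·168383657 = 2862522169, so n = 2862522169/21199 = 135031.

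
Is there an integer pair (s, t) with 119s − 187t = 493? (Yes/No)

Yes

gcd(119, 187): 187 = 1·119 + 68; 119 = 1·68 + 51; 68 = 1·51 + 17; 51 = 3·17 + 0 → 17
17 divides 493, so a solution exists.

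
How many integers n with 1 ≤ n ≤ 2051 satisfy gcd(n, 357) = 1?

1104

357 = 3·7·17. Inclusion–exclusion on these primes:
2051 − ⌊2051/3⌋ − ⌊2051/7⌋ − ⌊2051/17⌋ + ⌊2051/21⌋ + ⌊2051/51⌋ + ⌊2051/119⌋ − ⌊2051/357⌋ = 1104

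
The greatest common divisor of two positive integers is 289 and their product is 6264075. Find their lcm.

gcd·lcm = product, so lcm = 6264075/289 = 21675.

21675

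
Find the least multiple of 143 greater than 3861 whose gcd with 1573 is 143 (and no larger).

1573 = 143·11. Any x with gcd(x, 1573) = 143 is a multiple of 143, say 143s, with s coprime to 11.
Need s > 3861/143, so s ≥ 28. First s ≥ 28 with gcd(s, 11) = 1 is s = 28. Thus x = 143·28 = 4004.

4004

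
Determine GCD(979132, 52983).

979132 = 2² · 7 · 11² · 17²
52983 = 3² · 7 · 29²
Common: 7 = 7

7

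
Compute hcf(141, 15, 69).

3

gcd(141, 15): 141 = 9·15 + 6; 15 = 2·6 + 3; 6 = 2·3 + 0 → 3
gcd(3, 69): 69 = 23·3 + 0 → 3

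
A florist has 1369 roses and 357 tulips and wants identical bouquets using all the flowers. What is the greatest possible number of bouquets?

Euclid: 1369 = 3·357 + 298; 357 = 1·298 + 59; 298 = 5·59 + 3; 59 = 19·3 + 2; 3 = 1·2 + 1; 2 = 2·1 + 0. Last nonzero remainder: 1.

1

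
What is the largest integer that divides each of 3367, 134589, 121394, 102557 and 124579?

91

gcd(3367, 134589): 134589 = 39·3367 + 3276; 3367 = 1·3276 + 91; 3276 = 36·91 + 0 → 91
gcd(91, 121394): 121394 = 1334·91 + 0 → 91
gcd(91, 102557): 102557 = 1127·91 + 0 → 91
gcd(91, 124579): 124579 = 1369·91 + 0 → 91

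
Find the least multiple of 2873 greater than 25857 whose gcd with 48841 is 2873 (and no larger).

28730

Multiples of 2873 above 25857: 2873·10, 2873·11, … . Need the cofactor coprime to 48841/2873 = 17.
Checking s = 10, 11, … the first with gcd(s, 17) = 1 is s = 10, giving 28730.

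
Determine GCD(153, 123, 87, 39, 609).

gcd(153, 123): 153 = 1·123 + 30; 123 = 4·30 + 3; 30 = 10·3 + 0 → 3
gcd(3, 87): 87 = 29·3 + 0 → 3
gcd(3, 39): 39 = 13·3 + 0 → 3
gcd(3, 609): 609 = 203·3 + 0 → 3

3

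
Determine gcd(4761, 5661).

Euclid: 5661 = 1·4761 + 900; 4761 = 5·900 + 261; 900 = 3·261 + 117; 261 = 2·117 + 27; 117 = 4·27 + 9; 27 = 3·9 + 0. Last nonzero remainder: 9.

9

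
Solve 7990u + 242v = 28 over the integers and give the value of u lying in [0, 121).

Reduce mod 242: 7990u ≡ 28 (mod 242). With g = gcd(7990, 242) = 2 dividing 28, divide through: 3995u ≡ 14 (mod 121).
Since gcd(3995, 121) = 1, u ≡ 14·(3995)⁻¹ ≡ 7 (mod 121). Smallest non-negative: 7.

7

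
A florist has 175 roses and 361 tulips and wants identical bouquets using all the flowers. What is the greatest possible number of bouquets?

Euclid: 361 = 2·175 + 11; 175 = 15·11 + 10; 11 = 1·10 + 1; 10 = 10·1 + 0. Last nonzero remainder: 1.

1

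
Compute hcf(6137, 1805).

6137 = 17 · 19²
1805 = 5 · 19²
Common: 19² = 361

361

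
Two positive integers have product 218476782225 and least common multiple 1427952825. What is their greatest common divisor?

From gcd × lcm = mn: gcd = 218476782225 / 1427952825 = 153.

153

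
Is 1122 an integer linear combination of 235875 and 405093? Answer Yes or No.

Yes

gcd(235875, 405093): 405093 = 1·235875 + 169218; 235875 = 1·169218 + 66657; 169218 = 2·66657 + 35904; 66657 = 1·35904 + 30753; 35904 = 1·30753 + 5151; 30753 = 5·5151 + 4998; 5151 = 1·4998 + 153; 4998 = 32·153 + 102; 153 = 1·102 + 51; 102 = 2·51 + 0 → 51
51 divides 1122, so a solution exists.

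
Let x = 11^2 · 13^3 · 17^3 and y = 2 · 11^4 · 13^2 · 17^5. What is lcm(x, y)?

max exponent per prime: 2 · 11^4 · 13^3 · 17^5 = 91343027124778

91343027124778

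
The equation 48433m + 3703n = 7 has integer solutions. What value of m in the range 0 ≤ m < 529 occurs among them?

63

gcd(48433, 3703) = 7 (Euclid: 48433 = 13·3703 + 294; 3703 = 12·294 + 175; 294 = 1·175 + 119; 175 = 1·119 + 56; 119 = 2·56 + 7; 56 = 8·7 + 0), and 7 | 7.
Extended Euclid: 48433·(63) + 3703·(-824) = 7. Scale by 1: m₀ = 63.
General solution m = m₀ + 529t; reducing mod 529 gives m = 63 (and n = -824).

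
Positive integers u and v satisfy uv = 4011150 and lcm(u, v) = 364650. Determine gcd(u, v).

11

From gcd × lcm = uv: gcd = 4011150 / 364650 = 11.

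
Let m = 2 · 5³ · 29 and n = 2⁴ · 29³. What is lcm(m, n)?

max exponent per prime: 2⁴ · 5³ · 29³ = 48778000

48778000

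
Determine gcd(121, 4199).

1

Euclid: 4199 = 34·121 + 85; 121 = 1·85 + 36; 85 = 2·36 + 13; 36 = 2·13 + 10; 13 = 1·10 + 3; 10 = 3·3 + 1; 3 = 3·1 + 0. Last nonzero remainder: 1.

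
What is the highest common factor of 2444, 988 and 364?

gcd(2444, 988): 2444 = 2·988 + 468; 988 = 2·468 + 52; 468 = 9·52 + 0 → 52
gcd(52, 364): 364 = 7·52 + 0 → 52

52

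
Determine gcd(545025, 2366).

545025 = 3 · 5² · 13² · 43
2366 = 2 · 7 · 13²
Common: 13² = 169

169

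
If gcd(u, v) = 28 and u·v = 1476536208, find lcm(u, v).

52733436

For any two positive integers, gcd × lcm equals their product. Hence lcm = 1476536208 / 28 = 52733436.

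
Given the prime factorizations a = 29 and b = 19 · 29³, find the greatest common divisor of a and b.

min exponent per shared prime: 29 = 29

29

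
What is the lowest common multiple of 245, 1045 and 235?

245 = 5 · 7²; 1045 = 5 · 11 · 19; 235 = 5 · 47
lcm takes max exponent of each prime: 5 · 7² · 11 · 19 · 47 = 2406635

2406635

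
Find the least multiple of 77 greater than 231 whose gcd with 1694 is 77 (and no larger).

gcd(k, 1694) = 77 forces 77 | k; write k = 77s. Then gcd(77s, 77·22) = 77·gcd(s, 22), so need gcd(s, 22) = 1.
77s > 231 gives s ≥ 4. The least s ≥ 4 coprime to 22 is 5, so k = 77·5 = 385.

385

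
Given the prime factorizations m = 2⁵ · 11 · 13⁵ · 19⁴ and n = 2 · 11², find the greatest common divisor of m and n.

22

min exponent per shared prime: 2 · 11 = 22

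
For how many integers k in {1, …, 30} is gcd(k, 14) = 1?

13

14 = 2·7. Inclusion–exclusion on these primes:
30 − ⌊30/2⌋ − ⌊30/7⌋ + ⌊30/14⌋ = 13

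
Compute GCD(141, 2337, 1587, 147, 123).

3

141 = 3 · 47; 2337 = 3 · 19 · 41; 1587 = 3 · 23²; 147 = 3 · 7²; 123 = 3 · 41
gcd takes min exponent of each prime: 3 = 3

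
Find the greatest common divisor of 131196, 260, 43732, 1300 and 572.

gcd(131196, 260): 131196 = 504·260 + 156; 260 = 1·156 + 104; 156 = 1·104 + 52; 104 = 2·52 + 0 → 52
gcd(52, 43732): 43732 = 841·52 + 0 → 52
gcd(52, 1300): 1300 = 25·52 + 0 → 52
gcd(52, 572): 572 = 11·52 + 0 → 52

52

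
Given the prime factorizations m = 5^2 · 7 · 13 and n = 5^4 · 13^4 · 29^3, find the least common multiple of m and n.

max exponent per prime: 5^4 · 7 · 13^4 · 29^3 = 3047512251875

3047512251875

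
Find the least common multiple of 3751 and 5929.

3751 = 11² · 31; 5929 = 7² · 11²
max exponents: 7² · 11² · 31 = 183799

183799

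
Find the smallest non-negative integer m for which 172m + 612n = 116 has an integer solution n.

143

Reduce mod 612: 172m ≡ 116 (mod 612). With g = gcd(172, 612) = 4 dividing 116, divide through: 43m ≡ 29 (mod 153).
Since gcd(43, 153) = 1, m ≡ 29·(43)⁻¹ ≡ 143 (mod 153). Smallest non-negative: 143.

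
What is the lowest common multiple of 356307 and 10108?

1425228

gcd first: 356307 = 35·10108 + 2527; 10108 = 4·2527 + 0 → gcd = 2527
lcm = 356307·10108/gcd = 3601551156/2527 = 1425228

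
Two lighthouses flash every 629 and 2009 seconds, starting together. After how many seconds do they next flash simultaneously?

gcd first: 2009 = 3·629 + 122; 629 = 5·122 + 19; 122 = 6·19 + 8; 19 = 2·8 + 3; 8 = 2·3 + 2; 3 = 1·2 + 1; 2 = 2·1 + 0 → gcd = 1
lcm = 629·2009/gcd = 1263661/1 = 1263661

1263661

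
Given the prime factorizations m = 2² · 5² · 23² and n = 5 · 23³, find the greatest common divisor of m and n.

min exponent per shared prime: 5 · 23² = 2645

2645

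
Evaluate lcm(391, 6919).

gcd first: 6919 = 17·391 + 272; 391 = 1·272 + 119; 272 = 2·119 + 34; 119 = 3·34 + 17; 34 = 2·17 + 0 → gcd = 17
lcm = 391·6919/gcd = 2705329/17 = 159137

159137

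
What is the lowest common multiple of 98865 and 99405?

218392785

98865 = 3² · 5 · 13³; 99405 = 3² · 5 · 47²
max exponents: 3² · 5 · 13³ · 47² = 218392785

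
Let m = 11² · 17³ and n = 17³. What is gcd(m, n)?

min exponent per shared prime: 17³ = 4913

4913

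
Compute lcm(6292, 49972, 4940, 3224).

lcm(6292, 49972) = 6292·49972/gcd = 314423824/52 = 6046612
lcm(6046612, 4940) = 6046612·4940/gcd = 29870263280/52 = 574428140
lcm(574428140, 3224) = 574428140·3224/gcd = 1851956323360/1612 = 1148856280

1148856280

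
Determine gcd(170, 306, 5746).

gcd(170, 306): 306 = 1·170 + 136; 170 = 1·136 + 34; 136 = 4·34 + 0 → 34
gcd(34, 5746): 5746 = 169·34 + 0 → 34

34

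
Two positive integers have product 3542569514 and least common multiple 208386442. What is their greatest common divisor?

17

gcd·lcm = product, so gcd = 3542569514/208386442 = 17.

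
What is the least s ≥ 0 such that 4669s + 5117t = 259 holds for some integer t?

719

Reduce mod 5117: 4669s ≡ 259 (mod 5117). With g = gcd(4669, 5117) = 7 dividing 259, divide through: 667s ≡ 37 (mod 731).
Since gcd(667, 731) = 1, s ≡ 37·(667)⁻¹ ≡ 719 (mod 731). Smallest non-negative: 719.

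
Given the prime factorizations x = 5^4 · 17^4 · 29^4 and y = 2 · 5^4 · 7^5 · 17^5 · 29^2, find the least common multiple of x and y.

21097782536596648750

max exponent per prime: 2 · 5^4 · 7^5 · 17^5 · 29^4 = 21097782536596648750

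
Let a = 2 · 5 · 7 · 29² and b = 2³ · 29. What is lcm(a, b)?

235480

max exponent per prime: 2³ · 5 · 7 · 29² = 235480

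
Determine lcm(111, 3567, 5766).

lcm(111, 3567) = 111·3567/gcd = 395937/3 = 131979
lcm(131979, 5766) = 131979·5766/gcd = 760990914/3 = 253663638

253663638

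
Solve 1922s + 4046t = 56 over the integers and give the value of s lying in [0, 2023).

Euclid: 4046 = 2·1922 + 202; 1922 = 9·202 + 104; 202 = 1·104 + 98; 104 = 1·98 + 6; 98 = 16·6 + 2; 6 = 3·2 + 0 → gcd = 2; 56 = 2·28.
Back-substitution yields 1922·(-661) + 4046·(314) = 2, so one solution is s = -661·28 = -18508, t = 314·28 = 8792.
Solutions in s differ by 4046/2 = 2023; the one in [0, 2023) is -18508 mod 2023 = 1722.

1722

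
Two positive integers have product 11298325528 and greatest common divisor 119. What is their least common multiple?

gcd·lcm = product, so lcm = 11298325528/119 = 94943912.

94943912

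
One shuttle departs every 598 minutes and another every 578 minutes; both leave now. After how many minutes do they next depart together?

gcd first: 598 = 1·578 + 20; 578 = 28·20 + 18; 20 = 1·18 + 2; 18 = 9·2 + 0 → gcd = 2
lcm = 598·578/gcd = 345644/2 = 172822

172822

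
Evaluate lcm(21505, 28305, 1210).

21505 = 5 · 11 · 17 · 23; 28305 = 3² · 5 · 17 · 37; 1210 = 2 · 5 · 11²
lcm takes max exponent of each prime: 2 · 3² · 5 · 11² · 17 · 23 · 37 = 157545630

157545630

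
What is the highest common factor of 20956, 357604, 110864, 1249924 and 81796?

gcd(20956, 357604): 357604 = 17·20956 + 1352; 20956 = 15·1352 + 676; 1352 = 2·676 + 0 → 676
gcd(676, 110864): 110864 = 164·676 + 0 → 676
gcd(676, 1249924): 1249924 = 1849·676 + 0 → 676
gcd(676, 81796): 81796 = 121·676 + 0 → 676

676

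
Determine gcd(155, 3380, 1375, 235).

5

155 = 5 · 31; 3380 = 2² · 5 · 13²; 1375 = 5³ · 11; 235 = 5 · 47
gcd takes min exponent of each prime: 5 = 5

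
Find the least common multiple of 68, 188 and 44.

35156

lcm(68, 188) = 68·188/gcd = 12784/4 = 3196
lcm(3196, 44) = 3196·44/gcd = 140624/4 = 35156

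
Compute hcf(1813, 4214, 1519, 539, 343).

49

gcd(1813, 4214): 4214 = 2·1813 + 588; 1813 = 3·588 + 49; 588 = 12·49 + 0 → 49
gcd(49, 1519): 1519 = 31·49 + 0 → 49
gcd(49, 539): 539 = 11·49 + 0 → 49
gcd(49, 343): 343 = 7·49 + 0 → 49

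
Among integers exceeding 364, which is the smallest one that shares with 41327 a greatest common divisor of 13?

41327 = 13·3179. Any x with gcd(x, 41327) = 13 is a multiple of 13, say 13s, with s coprime to 3179.
Need s > 364/13, so s ≥ 29. First s ≥ 29 with gcd(s, 3179) = 1 is s = 29. Thus x = 13·29 = 377.

377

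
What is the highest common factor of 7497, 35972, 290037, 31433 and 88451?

gcd(7497, 35972): 35972 = 4·7497 + 5984; 7497 = 1·5984 + 1513; 5984 = 3·1513 + 1445; 1513 = 1·1445 + 68; 1445 = 21·68 + 17; 68 = 4·17 + 0 → 17
gcd(17, 290037): 290037 = 17061·17 + 0 → 17
gcd(17, 31433): 31433 = 1849·17 + 0 → 17
gcd(17, 88451): 88451 = 5203·17 + 0 → 17

17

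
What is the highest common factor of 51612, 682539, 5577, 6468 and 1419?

33

gcd(51612, 682539): 682539 = 13·51612 + 11583; 51612 = 4·11583 + 5280; 11583 = 2·5280 + 1023; 5280 = 5·1023 + 165; 1023 = 6·165 + 33; 165 = 5·33 + 0 → 33
gcd(33, 5577): 5577 = 169·33 + 0 → 33
gcd(33, 6468): 6468 = 196·33 + 0 → 33
gcd(33, 1419): 1419 = 43·33 + 0 → 33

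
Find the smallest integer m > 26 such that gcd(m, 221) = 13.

39

gcd(m, 221) = 13 forces 13 | m; write m = 13s. Then gcd(13s, 13·17) = 13·gcd(s, 17), so need gcd(s, 17) = 1.
13s > 26 gives s ≥ 3. The least s ≥ 3 coprime to 17 is 3, so m = 13·3 = 39.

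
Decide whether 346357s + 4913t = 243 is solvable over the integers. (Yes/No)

Yes

By Bézout, 346357s + 4913t = 243 has integer solutions iff gcd(346357, 4913) | 243.
Euclid: 346357 = 70·4913 + 2447; 4913 = 2·2447 + 19; 2447 = 128·19 + 15; 19 = 1·15 + 4; 15 = 3·4 + 3; 4 = 1·3 + 1; 3 = 3·1 + 0. gcd = 1; 243 mod 1 = 0. Yes.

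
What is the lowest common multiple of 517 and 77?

gcd first: 517 = 6·77 + 55; 77 = 1·55 + 22; 55 = 2·22 + 11; 22 = 2·11 + 0 → gcd = 11
lcm = 517·77/gcd = 39809/11 = 3619

3619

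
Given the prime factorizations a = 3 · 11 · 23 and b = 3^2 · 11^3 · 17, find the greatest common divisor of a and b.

min exponent per shared prime: 3 · 11 = 33

33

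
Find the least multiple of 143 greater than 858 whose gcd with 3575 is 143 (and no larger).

1001

Multiples of 143 above 858: 143·7, 143·8, … . Need the cofactor coprime to 3575/143 = 25.
Checking s = 7, 8, … the first with gcd(s, 25) = 1 is s = 7, giving 1001.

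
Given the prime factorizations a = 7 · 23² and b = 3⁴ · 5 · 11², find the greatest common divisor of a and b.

min exponent per shared prime: (none) = 1

1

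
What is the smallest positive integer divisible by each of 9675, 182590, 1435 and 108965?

lcm(9675, 182590) = 9675·182590/gcd = 1766558250/5 = 353311650
lcm(353311650, 1435) = 353311650·1435/gcd = 507002217750/5 = 101400443550
lcm(101400443550, 108965) = 101400443550·108965/gcd = 11049099331425750/2945 = 3751816411350

3751816411350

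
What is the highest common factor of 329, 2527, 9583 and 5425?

7

329 = 7 · 47; 2527 = 7 · 19²; 9583 = 7 · 37²; 5425 = 5² · 7 · 31
gcd takes min exponent of each prime: 7 = 7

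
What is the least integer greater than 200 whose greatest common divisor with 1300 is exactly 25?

Multiples of 25 above 200: 25·9, 25·10, … . Need the cofactor coprime to 1300/25 = 52.
Checking s = 9, 10, … the first with gcd(s, 52) = 1 is s = 9, giving 225.

225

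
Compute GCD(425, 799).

17

Euclid: 799 = 1·425 + 374; 425 = 1·374 + 51; 374 = 7·51 + 17; 51 = 3·17 + 0. Last nonzero remainder: 17.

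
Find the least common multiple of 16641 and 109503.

202471047

gcd first: 109503 = 6·16641 + 9657; 16641 = 1·9657 + 6984; 9657 = 1·6984 + 2673; 6984 = 2·2673 + 1638; 2673 = 1·1638 + 1035; 1638 = 1·1035 + 603; 1035 = 1·603 + 432; 603 = 1·432 + 171; 432 = 2·171 + 90; 171 = 1·90 + 81; 90 = 1·81 + 9; 81 = 9·9 + 0 → gcd = 9
lcm = 16641·109503/gcd = 1822239423/9 = 202471047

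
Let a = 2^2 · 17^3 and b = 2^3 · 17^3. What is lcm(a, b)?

max exponent per prime: 2^3 · 17^3 = 39304

39304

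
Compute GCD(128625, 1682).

128625 = 3 · 5³ · 7³
1682 = 2 · 29²
Common: 1 = 1

1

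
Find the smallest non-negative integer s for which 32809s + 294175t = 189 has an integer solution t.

Euclid: 294175 = 8·32809 + 31703; 32809 = 1·31703 + 1106; 31703 = 28·1106 + 735; 1106 = 1·735 + 371; 735 = 1·371 + 364; 371 = 1·364 + 7; 364 = 52·7 + 0 → gcd = 7; 189 = 7·27.
Back-substitution yields 32809·(798) + 294175·(-89) = 7, so one solution is s = 798·27 = 21546, t = -89·27 = -2403.
Solutions in s differ by 294175/7 = 42025; the one in [0, 42025) is 21546 mod 42025 = 21546.

21546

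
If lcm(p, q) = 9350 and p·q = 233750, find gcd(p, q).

From gcd × lcm = pq: gcd = 233750 / 9350 = 25.

25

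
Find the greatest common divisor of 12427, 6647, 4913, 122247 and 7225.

12427 = 17² · 43; 6647 = 17² · 23; 4913 = 17³; 122247 = 3² · 17² · 47; 7225 = 5² · 17²
gcd takes min exponent of each prime: 17² = 289

289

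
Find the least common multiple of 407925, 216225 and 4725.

1176047775

407925 = 3² · 5² · 7² · 37; 216225 = 3² · 5² · 31²; 4725 = 3³ · 5² · 7
lcm takes max exponent of each prime: 3³ · 5² · 7² · 31² · 37 = 1176047775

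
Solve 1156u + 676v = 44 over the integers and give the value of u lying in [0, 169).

86

gcd(1156, 676) = 4 (Euclid: 1156 = 1·676 + 480; 676 = 1·480 + 196; 480 = 2·196 + 88; 196 = 2·88 + 20; 88 = 4·20 + 8; 20 = 2·8 + 4; 8 = 2·4 + 0), and 4 | 44.
Extended Euclid: 1156·(-69) + 676·(118) = 4. Scale by 11: u₀ = -759.
General solution u = u₀ + 169t; reducing mod 169 gives u = 86 (and v = -147).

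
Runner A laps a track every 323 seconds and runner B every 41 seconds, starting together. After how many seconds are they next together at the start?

13243

323 = 17 · 19; 41 = 41
max exponents: 17 · 19 · 41 = 13243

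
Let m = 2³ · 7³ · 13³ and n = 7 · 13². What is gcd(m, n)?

min exponent per shared prime: 7 · 13² = 1183

1183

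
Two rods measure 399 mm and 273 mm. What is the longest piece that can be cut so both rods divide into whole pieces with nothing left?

21

399 = 3 · 7 · 19
273 = 3 · 7 · 13
Common: 3 · 7 = 21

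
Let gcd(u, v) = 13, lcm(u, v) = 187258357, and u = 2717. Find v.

895973

u·v = gcd·lcm = 13·187258357 = 2434358641, so v = 2434358641/2717 = 895973.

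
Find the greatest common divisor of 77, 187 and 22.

11

77 = 7 · 11; 187 = 11 · 17; 22 = 2 · 11
gcd takes min exponent of each prime: 11 = 11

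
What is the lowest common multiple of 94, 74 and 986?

94 = 2 · 47; 74 = 2 · 37; 986 = 2 · 17 · 29
lcm takes max exponent of each prime: 2 · 17 · 29 · 37 · 47 = 1714654

1714654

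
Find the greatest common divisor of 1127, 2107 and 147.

49

gcd(1127, 2107): 2107 = 1·1127 + 980; 1127 = 1·980 + 147; 980 = 6·147 + 98; 147 = 1·98 + 49; 98 = 2·49 + 0 → 49
gcd(49, 147): 147 = 3·49 + 0 → 49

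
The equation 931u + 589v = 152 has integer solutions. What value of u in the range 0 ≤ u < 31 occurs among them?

Euclid: 931 = 1·589 + 342; 589 = 1·342 + 247; 342 = 1·247 + 95; 247 = 2·95 + 57; 95 = 1·57 + 38; 57 = 1·38 + 19; 38 = 2·19 + 0 → gcd = 19; 152 = 19·8.
Back-substitution yields 931·(-12) + 589·(19) = 19, so one solution is u = -12·8 = -96, v = 19·8 = 152.
Solutions in u differ by 589/19 = 31; the one in [0, 31) is -96 mod 31 = 28.

28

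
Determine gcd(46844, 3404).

4

46844 = 2² · 7² · 239
3404 = 2² · 23 · 37
Common: 2² = 4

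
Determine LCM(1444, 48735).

gcd first: 48735 = 33·1444 + 1083; 1444 = 1·1083 + 361; 1083 = 3·361 + 0 → gcd = 361
lcm = 1444·48735/gcd = 70373340/361 = 194940

194940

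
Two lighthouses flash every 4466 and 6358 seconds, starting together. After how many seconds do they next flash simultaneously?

1290674

4466 = 2 · 7 · 11 · 29; 6358 = 2 · 11 · 17²
max exponents: 2 · 7 · 11 · 17² · 29 = 1290674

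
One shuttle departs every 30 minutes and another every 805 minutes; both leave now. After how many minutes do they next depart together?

4830

gcd first: 805 = 26·30 + 25; 30 = 1·25 + 5; 25 = 5·5 + 0 → gcd = 5
lcm = 30·805/gcd = 24150/5 = 4830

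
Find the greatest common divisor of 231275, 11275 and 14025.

275

gcd(231275, 11275): 231275 = 20·11275 + 5775; 11275 = 1·5775 + 5500; 5775 = 1·5500 + 275; 5500 = 20·275 + 0 → 275
gcd(275, 14025): 14025 = 51·275 + 0 → 275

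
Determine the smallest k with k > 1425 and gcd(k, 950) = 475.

2375

Multiples of 475 above 1425: 475·4, 475·5, … . Need the cofactor coprime to 950/475 = 2.
Checking s = 4, 5, … the first with gcd(s, 2) = 1 is s = 5, giving 2375.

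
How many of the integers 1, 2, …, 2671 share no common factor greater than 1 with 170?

170 = 2·5·17. Inclusion–exclusion on these primes:
2671 − ⌊2671/2⌋ − ⌊2671/5⌋ − ⌊2671/17⌋ + ⌊2671/10⌋ + ⌊2671/34⌋ + ⌊2671/85⌋ − ⌊2671/170⌋ = 1006

1006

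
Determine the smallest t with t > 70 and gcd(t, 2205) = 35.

140

gcd(t, 2205) = 35 forces 35 | t; write t = 35s. Then gcd(35s, 35·63) = 35·gcd(s, 63), so need gcd(s, 63) = 1.
35s > 70 gives s ≥ 3. The least s ≥ 3 coprime to 63 is 4, so t = 35·4 = 140.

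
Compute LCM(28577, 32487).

54610647

28577 = 17 · 41²; 32487 = 3 · 7² · 13 · 17
max exponents: 3 · 7² · 13 · 17 · 41² = 54610647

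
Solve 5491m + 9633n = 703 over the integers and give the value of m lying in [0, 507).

Euclid: 9633 = 1·5491 + 4142; 5491 = 1·4142 + 1349; 4142 = 3·1349 + 95; 1349 = 14·95 + 19; 95 = 5·19 + 0 → gcd = 19; 703 = 19·37.
Back-substitution yields 5491·(100) + 9633·(-57) = 19, so one solution is m = 100·37 = 3700, n = -57·37 = -2109.
Solutions in m differ by 9633/19 = 507; the one in [0, 507) is 3700 mod 507 = 151.

151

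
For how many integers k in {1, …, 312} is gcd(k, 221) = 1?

Prime factors of 221: 13, 17. Count integers ≤ 312 divisible by none of them.
By inclusion–exclusion: 312 − ⌊312/13⌋ − ⌊312/17⌋ + ⌊312/221⌋ = 271.

271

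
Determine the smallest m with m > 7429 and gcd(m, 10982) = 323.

gcd(m, 10982) = 323 forces 323 | m; write m = 323s. Then gcd(323s, 323·34) = 323·gcd(s, 34), so need gcd(s, 34) = 1.
323s > 7429 gives s ≥ 24. The least s ≥ 24 coprime to 34 is 25, so m = 323·25 = 8075.

8075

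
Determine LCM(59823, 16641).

59823 = 3² · 17² · 23; 16641 = 3² · 43²
max exponents: 3² · 17² · 23 · 43² = 110612727

110612727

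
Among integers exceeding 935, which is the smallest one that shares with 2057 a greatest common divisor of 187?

2057 = 187·11. Any x with gcd(x, 2057) = 187 is a multiple of 187, say 187s, with s coprime to 11.
Need s > 935/187, so s ≥ 6. First s ≥ 6 with gcd(s, 11) = 1 is s = 6. Thus x = 187·6 = 1122.

1122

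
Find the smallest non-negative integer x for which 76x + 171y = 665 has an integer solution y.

Euclid: 171 = 2·76 + 19; 76 = 4·19 + 0 → gcd = 19; 665 = 19·35.
Back-substitution yields 76·(-2) + 171·(1) = 19, so one solution is x = -2·35 = -70, y = 1·35 = 35.
Solutions in x differ by 171/19 = 9; the one in [0, 9) is -70 mod 9 = 2.

2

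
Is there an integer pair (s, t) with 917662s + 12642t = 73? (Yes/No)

No

gcd(917662, 12642): 917662 = 72·12642 + 7438; 12642 = 1·7438 + 5204; 7438 = 1·5204 + 2234; 5204 = 2·2234 + 736; 2234 = 3·736 + 26; 736 = 28·26 + 8; 26 = 3·8 + 2; 8 = 4·2 + 0 → 2
2 does not divide 73, so a solution does not exist.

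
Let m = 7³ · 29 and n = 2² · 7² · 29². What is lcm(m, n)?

max exponent per prime: 2² · 7³ · 29² = 1153852

1153852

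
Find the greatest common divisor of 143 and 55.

11

143 = 11 · 13
55 = 5 · 11
Common: 11 = 11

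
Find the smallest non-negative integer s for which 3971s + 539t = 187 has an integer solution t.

20

Reduce mod 539: 3971s ≡ 187 (mod 539). With g = gcd(3971, 539) = 11 dividing 187, divide through: 361s ≡ 17 (mod 49).
Since gcd(361, 49) = 1, s ≡ 17·(361)⁻¹ ≡ 20 (mod 49). Smallest non-negative: 20.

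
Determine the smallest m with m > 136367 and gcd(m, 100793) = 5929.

142296

Multiples of 5929 above 136367: 5929·24, 5929·25, … . Need the cofactor coprime to 100793/5929 = 17.
Checking s = 24, 25, … the first with gcd(s, 17) = 1 is s = 24, giving 142296.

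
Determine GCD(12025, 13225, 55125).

25

12025 = 5² · 13 · 37; 13225 = 5² · 23²; 55125 = 3² · 5³ · 7²
gcd takes min exponent of each prime: 5² = 25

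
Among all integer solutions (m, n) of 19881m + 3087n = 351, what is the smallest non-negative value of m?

Euclid: 19881 = 6·3087 + 1359; 3087 = 2·1359 + 369; 1359 = 3·369 + 252; 369 = 1·252 + 117; 252 = 2·117 + 18; 117 = 6·18 + 9; 18 = 2·9 + 0 → gcd = 9; 351 = 9·39.
Back-substitution yields 19881·(-159) + 3087·(1024) = 9, so one solution is m = -159·39 = -6201, n = 1024·39 = 39936.
Solutions in m differ by 3087/9 = 343; the one in [0, 343) is -6201 mod 343 = 316.

316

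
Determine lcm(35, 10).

70

gcd first: 35 = 3·10 + 5; 10 = 2·5 + 0 → gcd = 5
lcm = 35·10/gcd = 350/5 = 70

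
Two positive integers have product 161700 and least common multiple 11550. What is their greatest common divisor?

14

From gcd × lcm = pq: gcd = 161700 / 11550 = 14.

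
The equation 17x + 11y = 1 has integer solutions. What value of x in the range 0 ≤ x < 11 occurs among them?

Reduce mod 11: 17x ≡ 1 (mod 11). With g = gcd(17, 11) = 1 dividing 1, divide through: 17x ≡ 1 (mod 11).
Since gcd(17, 11) = 1, x ≡ 1·(17)⁻¹ ≡ 2 (mod 11). Smallest non-negative: 2.

2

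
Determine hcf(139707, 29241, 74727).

139707 = 3² · 19² · 43; 29241 = 3⁴ · 19²; 74727 = 3² · 19² · 23
gcd takes min exponent of each prime: 3² · 19² = 3249

3249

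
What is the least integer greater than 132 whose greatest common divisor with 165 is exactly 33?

198

165 = 33·5. Any t with gcd(t, 165) = 33 is a multiple of 33, say 33s, with s coprime to 5.
Need s > 132/33, so s ≥ 5. First s ≥ 5 with gcd(s, 5) = 1 is s = 6. Thus t = 33·6 = 198.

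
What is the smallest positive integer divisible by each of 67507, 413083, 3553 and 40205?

lcm(67507, 413083) = 67507·413083/gcd = 27885994081/187 = 149122963
lcm(149122963, 3553) = 149122963·3553/gcd = 529833887539/3553 = 149122963
lcm(149122963, 40205) = 149122963·40205/gcd = 5995488727415/187 = 32061437045

32061437045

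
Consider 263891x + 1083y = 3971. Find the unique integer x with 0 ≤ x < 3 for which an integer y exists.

1

gcd(263891, 1083) = 361 (Euclid: 263891 = 243·1083 + 722; 1083 = 1·722 + 361; 722 = 2·361 + 0), and 361 | 3971.
Extended Euclid: 263891·(-1) + 1083·(244) = 361. Scale by 11: x₀ = -11.
General solution x = x₀ + 3t; reducing mod 3 gives x = 1 (and y = -240).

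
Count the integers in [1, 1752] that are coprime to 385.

1092

Prime factors of 385: 5, 7, 11. Count integers ≤ 1752 divisible by none of them.
By inclusion–exclusion: 1752 − ⌊1752/5⌋ − ⌊1752/7⌋ − ⌊1752/11⌋ + ⌊1752/35⌋ + ⌊1752/55⌋ + ⌊1752/77⌋ − ⌊1752/385⌋ = 1092.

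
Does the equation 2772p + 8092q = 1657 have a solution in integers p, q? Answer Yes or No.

No

By Bézout, 2772p + 8092q = 1657 has integer solutions iff gcd(2772, 8092) | 1657.
Euclid: 8092 = 2·2772 + 2548; 2772 = 1·2548 + 224; 2548 = 11·224 + 84; 224 = 2·84 + 56; 84 = 1·56 + 28; 56 = 2·28 + 0. gcd = 28; 1657 mod 28 = 5. No.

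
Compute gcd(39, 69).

3

39 = 3 · 13
69 = 3 · 23
Common: 3 = 3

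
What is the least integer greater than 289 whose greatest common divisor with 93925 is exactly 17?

Multiples of 17 above 289: 17·18, 17·19, … . Need the cofactor coprime to 93925/17 = 5525.
Checking s = 18, 19, … the first with gcd(s, 5525) = 1 is s = 18, giving 306.

306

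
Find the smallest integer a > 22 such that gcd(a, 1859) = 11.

gcd(a, 1859) = 11 forces 11 | a; write a = 11s. Then gcd(11s, 11·169) = 11·gcd(s, 169), so need gcd(s, 169) = 1.
11s > 22 gives s ≥ 3. The least s ≥ 3 coprime to 169 is 3, so a = 11·3 = 33.

33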